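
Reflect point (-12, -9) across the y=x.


Reflection rule for y=x: (y, x)
(-12, -9) -> (-9, -12)

(-9, -12)


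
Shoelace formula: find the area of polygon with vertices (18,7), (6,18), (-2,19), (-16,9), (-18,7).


sum(xi*y_{i+1}) = 18*18 + 6*19 - 2*9 - 16*7 - 18*7 = 182
sum(yi*x_{i+1}) = 7*6 + 18*(-2) + 19*(-16) + 9*(-18) + 7*18 = -334
Area = |182 + 334|/2 = 516/2 = 258.0000

258.0000 sq units


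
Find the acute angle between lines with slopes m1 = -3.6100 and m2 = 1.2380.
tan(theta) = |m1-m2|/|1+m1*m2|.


m1-m2 = -4.848
1+m1*m2 = -3.46918
tan(theta) = |-4.848/(-3.46918)| = 1.397448
theta = arctan(|-4.848/(-3.46918)|) = 54.4129 degrees (acute angle)

54.4129 degrees


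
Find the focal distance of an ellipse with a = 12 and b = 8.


c^2 = 12^2 - 8^2 = 144 - 64 = 80
c = sqrt(80) = 8.9443

c = 8.9443


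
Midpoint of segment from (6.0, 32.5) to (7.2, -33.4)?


Mx = (6.0 + 7.2)/2 = 13.2/2 = 6.6000
My = (32.5 - 33.4)/2 = -0.9/2 = -0.4500

(6.6000, -0.4500)


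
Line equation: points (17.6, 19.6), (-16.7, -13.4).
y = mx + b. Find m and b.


m = (-33.0)/(-34.3) = 0.9621
b = y1 - m*x1 = 19.6 - (-33.0*17.6)/(-34.3) = 19.6 - 16.9329 = 2.6671

y = 0.9621x + 2.6671


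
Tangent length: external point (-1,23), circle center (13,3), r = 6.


d = sqrt((-1-13)^2 + (23-3)^2) = sqrt(196+400) = 24.4131
L = sqrt(596.0000 - 36) = sqrt(560.0000) = 23.6643

23.6643


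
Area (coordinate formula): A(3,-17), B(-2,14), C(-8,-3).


3*(14+ 3) = 51
-2*(-3+ 17) = -28
-8*(-17-14) = 248
sum = 271
Area = |271|/2 = 135.5000

135.5000 sq units


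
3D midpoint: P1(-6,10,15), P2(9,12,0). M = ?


Mx = (-6+9)/2 = 1.5000
My = (10+12)/2 = 11.0000
Mz = (15+0)/2 = 7.5000

M = (1.5000, 11.0000, 7.5000)


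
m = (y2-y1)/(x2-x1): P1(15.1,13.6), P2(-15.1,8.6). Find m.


dy = 8.6 - 13.6 = -5.0
dx = -15.1 - 15.1 = -30.2
m = -5.0/(-30.2) = 0.1656

m = 0.1656


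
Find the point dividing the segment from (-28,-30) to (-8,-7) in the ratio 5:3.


Px = (5*(-8) + 3*(-28))/8 = -124/8 = -15.5000
Py = (5*(-7) + 3*(-30))/8 = -125/8 = -15.6250

P = (-15.5000, -15.6250)


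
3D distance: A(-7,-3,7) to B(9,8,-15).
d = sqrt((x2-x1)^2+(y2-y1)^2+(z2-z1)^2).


dx=16, dy=11, dz=-22
d = sqrt(256+121+484) = sqrt(861) = 29.3428

29.3428


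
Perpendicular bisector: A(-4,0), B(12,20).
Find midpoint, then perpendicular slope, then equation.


Midpoint = (4, 10)
Slope of AB = dy/dx = 20/16 = 1.2500
Perp slope = -dx/dy = -16/20 = -0.8000
b = My - (perp slope)*Mx = 10 + (16*4)/20 = 10 + 3.2000 = 13.2000

y = -0.8000x + 13.2000


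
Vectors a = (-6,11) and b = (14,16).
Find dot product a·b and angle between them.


a·b = -6*14 + 11*16 = -84 + 176 = 92
|a| = sqrt(36+121) = 12.5300
|b| = sqrt(196+256) = 21.2603
cos(theta) = 92/(sqrt(157)*sqrt(452)) = 92/sqrt(70964) = 0.345357
theta = arccos(92/sqrt(70964)) = 69.7964 degrees

a·b = 92, theta = 69.7964 deg


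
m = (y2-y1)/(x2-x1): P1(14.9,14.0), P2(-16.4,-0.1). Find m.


dy = -0.1 - 14.0 = -14.1
dx = -16.4 - 14.9 = -31.3
m = -14.1/(-31.3) = 0.4505

m = 0.4505


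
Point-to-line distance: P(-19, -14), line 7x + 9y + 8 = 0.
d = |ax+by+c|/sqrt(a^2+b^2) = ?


|7*(-19) + 9*(-14) + 8| = |-251| = 251
sqrt(49 + 81) = sqrt(130) = 11.4018
d = 251/sqrt(130) = 22.0142

22.0142


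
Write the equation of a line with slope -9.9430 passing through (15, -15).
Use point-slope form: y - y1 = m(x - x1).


y + 15 = -9.9430(x - 15)
y = -9.9430x - 15 + 9.9430*15
y = -9.9430x + 134.1450

y = -9.9430x + 134.1450


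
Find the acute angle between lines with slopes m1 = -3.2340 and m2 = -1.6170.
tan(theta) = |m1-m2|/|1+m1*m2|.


m1-m2 = -1.617
1+m1*m2 = 6.229378
tan(theta) = |-1.617/6.229378| = 0.259576
theta = arctan(|-1.617/6.229378|) = 14.5515 degrees (acute angle)

14.5515 degrees


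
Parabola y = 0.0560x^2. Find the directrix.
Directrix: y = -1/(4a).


a = 0.0560
1/(4a) = 4.4643
directrix: y = -4.4643 = -4.4643

y = -4.4643


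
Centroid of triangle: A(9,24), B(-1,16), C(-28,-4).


Gx = (9- 1- 28)/3 = -20/3 = -6.6667
Gy = (24+16- 4)/3 = 36/3 = 12.0000

G = (-6.6667, 12.0000)


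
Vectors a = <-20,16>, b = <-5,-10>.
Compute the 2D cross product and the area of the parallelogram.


cross = -20*(-10) - 16*(-5) = 200 + 80 = 280
Parallelogram area = |280| = 280

cross = 280, parallelogram area = 280


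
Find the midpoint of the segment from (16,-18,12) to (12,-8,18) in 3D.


Mx = (16+12)/2 = 14.0000
My = (-18- 8)/2 = -13.0000
Mz = (12+18)/2 = 15.0000

M = (14.0000, -13.0000, 15.0000)


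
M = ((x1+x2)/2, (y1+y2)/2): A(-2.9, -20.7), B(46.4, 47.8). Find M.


Mx = (-2.9 + 46.4)/2 = 43.5/2 = 21.7500
My = (-20.7 + 47.8)/2 = 27.1/2 = 13.5500

(21.7500, 13.5500)


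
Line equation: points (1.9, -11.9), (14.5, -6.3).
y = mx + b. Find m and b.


m = (5.6)/(12.6) = 0.4444
b = y1 - m*x1 = -11.9 - (5.6*1.9)/(12.6) = -11.9 - 0.8444 = -12.7444

y = 0.4444x - 12.7444


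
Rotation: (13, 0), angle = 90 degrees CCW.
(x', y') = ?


cos(90) = 0, sin(90) = 1
x' = 13*0 - 0*1 = 0
y' = 13*1 + 0*0 = 13

(0, 13)


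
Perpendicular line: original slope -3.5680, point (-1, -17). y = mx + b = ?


Perpendicular slope = -1/m1 = -1/(-3.5680) = 0.2803
b2 = y0 - m2*x0 = -17 - 1/(-3.5680) = -17 + 0.2803 = -16.7197

y = 0.2803x - 16.7197


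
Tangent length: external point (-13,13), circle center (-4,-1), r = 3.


d = sqrt((-13+ 4)^2 + (13+ 1)^2) = sqrt(81+196) = 16.6433
L = sqrt(277.0000 - 9) = sqrt(268.0000) = 16.3707

16.3707


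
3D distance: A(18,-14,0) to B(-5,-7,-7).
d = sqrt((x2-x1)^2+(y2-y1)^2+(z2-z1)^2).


dx=-23, dy=7, dz=-7
d = sqrt(529+49+49) = sqrt(627) = 25.0400

25.0400


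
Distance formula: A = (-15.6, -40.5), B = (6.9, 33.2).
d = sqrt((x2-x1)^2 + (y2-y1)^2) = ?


dx = 6.9 + 15.6 = 22.5
dy = 33.2 + 40.5 = 73.7
d = sqrt(506.25 + 5431.69) = sqrt(5937.94) = 77.0580

77.0580


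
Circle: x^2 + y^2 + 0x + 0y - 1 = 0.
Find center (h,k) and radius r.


h = -D/2 = 0/2 = 0
k = -E/2 = 0/2 = 0
r^2 = h^2 + k^2 - F = 0 + 0 + 1 = 1
r = 1

Center (0, 0), radius = 1


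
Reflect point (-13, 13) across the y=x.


Reflection rule for y=x: (y, x)
(-13, 13) -> (13, -13)

(13, -13)


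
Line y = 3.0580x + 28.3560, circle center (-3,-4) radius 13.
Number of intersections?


Substitute y = 3.0580x + 28.3560: (x+ 3)^2 + (3.0580x+28.3560+ 4)^2 = 169
Expand to Ax^2 + Bx + C = 0, where b-k = 32.356
A = 1+m^2 = 10.351364
B = 2(m(b-k) - h) = 2(3.0580*32.356 + 3) = 203.889296
C = h^2 + (b-k)^2 - r^2 = 9 + 1046.910736 - 169 = 886.910736
disc = B^2-4AC = 41570.8450 - 36722.9435 = 4847.9015
disc > 0

2 intersection points


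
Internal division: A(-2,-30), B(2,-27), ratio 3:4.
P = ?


Px = (3*2 + 4*(-2))/7 = -2/7 = -0.2857
Py = (3*(-27) + 4*(-30))/7 = -201/7 = -28.7143

P = (-0.2857, -28.7143)


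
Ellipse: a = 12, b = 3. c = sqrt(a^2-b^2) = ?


c^2 = 12^2 - 3^2 = 144 - 9 = 135
c = sqrt(135) = 11.6190

c = 11.6190


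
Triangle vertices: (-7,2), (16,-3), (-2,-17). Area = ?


-7*(-3+ 17) = -98
16*(-17-2) = -304
-2*(2+ 3) = -10
sum = -412
Area = |-412|/2 = 206.0000

206.0000 sq units


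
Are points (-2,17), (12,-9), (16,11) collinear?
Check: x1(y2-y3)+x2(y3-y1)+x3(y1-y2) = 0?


-2*(-9-11) + 12*(11-17) + 16*(17+ 9)
= 40 - 72 + 416 = 384

No, not collinear (determinant = 384)


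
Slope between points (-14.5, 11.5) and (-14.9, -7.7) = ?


dy = -7.7 - 11.5 = -19.2
dx = -14.9 + 14.5 = -0.4
m = -19.2/(-0.4) = 48.0000

m = 48.0000


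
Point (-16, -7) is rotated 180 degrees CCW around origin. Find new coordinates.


cos(180) = -1, sin(180) = 0
x' = -16*(-1) + 7*0 = 16
y' = -16*0 - 7*(-1) = 7

(16, 7)


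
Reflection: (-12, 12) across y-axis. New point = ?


Reflection rule for y-axis: (-x, y)
(-12, 12) -> (12, 12)

(12, 12)


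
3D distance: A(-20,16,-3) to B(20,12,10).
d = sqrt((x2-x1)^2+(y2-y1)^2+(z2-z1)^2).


dx=40, dy=-4, dz=13
d = sqrt(1600+16+169) = sqrt(1785) = 42.2493

42.2493


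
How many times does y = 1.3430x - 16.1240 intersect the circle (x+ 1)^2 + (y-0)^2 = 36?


Substitute y = 1.3430x - 16.1240: (x+ 1)^2 + (1.3430x- 16.1240-0)^2 = 36
Expand to Ax^2 + Bx + C = 0, where b-k = -16.124
A = 1+m^2 = 2.803649
B = 2(m(b-k) - h) = 2(1.3430*(-16.124) + 1) = -41.309064
C = h^2 + (b-k)^2 - r^2 = 1 + 259.983376 - 36 = 224.983376
disc = B^2-4AC = 1706.4388 - 2523.0977 = -816.6589
disc < 0

0 intersection points


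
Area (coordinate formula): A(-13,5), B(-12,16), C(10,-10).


-13*(16+ 10) = -338
-12*(-10-5) = 180
10*(5-16) = -110
sum = -268
Area = |-268|/2 = 134.0000

134.0000 sq units


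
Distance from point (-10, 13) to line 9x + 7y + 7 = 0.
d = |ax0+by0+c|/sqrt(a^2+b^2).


|9*(-10) + 7*13 + 7| = |8| = 8
sqrt(81 + 49) = sqrt(130) = 11.4018
d = 8/sqrt(130) = 0.7016

0.7016


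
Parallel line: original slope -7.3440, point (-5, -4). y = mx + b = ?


Parallel lines have equal slopes.
m2 = -7.3440
b2 = -4 + 7.3440*(-5) = -40.7200

y = -7.3440x - 40.7200


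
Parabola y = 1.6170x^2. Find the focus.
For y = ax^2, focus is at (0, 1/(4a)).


a = 1.6170
4a = 6.4680
focus = (0, 1/6.4680) = (0, 0.1546)

Focus = (0, 0.1546)


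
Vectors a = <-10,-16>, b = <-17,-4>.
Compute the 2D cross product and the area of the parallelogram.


cross = -10*(-4) + 16*(-17) = 40 - 272 = -232
Parallelogram area = |-232| = 232

cross = -232, parallelogram area = 232


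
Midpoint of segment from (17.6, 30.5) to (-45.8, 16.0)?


Mx = (17.6 - 45.8)/2 = -28.2/2 = -14.1000
My = (30.5 + 16.0)/2 = 46.5/2 = 23.2500

(-14.1000, 23.2500)


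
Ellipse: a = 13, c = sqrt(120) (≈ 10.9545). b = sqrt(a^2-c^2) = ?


b^2 = 13^2 - (sqrt(120))^2 = 169 - 120 = 49
b = sqrt(49) = 7

b = 7


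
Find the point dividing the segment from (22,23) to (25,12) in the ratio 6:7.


Px = (6*25 + 7*22)/13 = 304/13 = 23.3846
Py = (6*12 + 7*23)/13 = 233/13 = 17.9231

P = (23.3846, 17.9231)


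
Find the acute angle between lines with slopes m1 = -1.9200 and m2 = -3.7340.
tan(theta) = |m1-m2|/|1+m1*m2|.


m1-m2 = 1.814
1+m1*m2 = 8.16928
tan(theta) = |1.814/8.16928| = 0.222051
theta = arctan(|1.814/8.16928|) = 12.5195 degrees (acute angle)

12.5195 degrees


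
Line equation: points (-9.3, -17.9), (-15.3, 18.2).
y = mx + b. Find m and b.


m = (36.1)/(-6.0) = -6.0167
b = y1 - m*x1 = -17.9 - (36.1*(-9.3))/(-6.0) = -17.9 - 55.9550 = -73.8550

y = -6.0167x - 73.8550


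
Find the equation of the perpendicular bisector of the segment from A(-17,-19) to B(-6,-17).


Midpoint = (-11.5, -18)
Slope of AB = dy/dx = 2/11 = 0.1818
Perp slope = -dx/dy = -11/2 = -5.5000
b = My - (perp slope)*Mx = -18 + (11*(-11.5))/2 = -18 - 63.2500 = -81.2500

y = -5.5000x - 81.2500


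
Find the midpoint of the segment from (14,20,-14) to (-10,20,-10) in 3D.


Mx = (14- 10)/2 = 2.0000
My = (20+20)/2 = 20.0000
Mz = (-14- 10)/2 = -12.0000

M = (2.0000, 20.0000, -12.0000)


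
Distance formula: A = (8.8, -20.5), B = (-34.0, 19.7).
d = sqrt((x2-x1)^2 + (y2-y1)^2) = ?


dx = -34.0 - 8.8 = -42.8
dy = 19.7 + 20.5 = 40.2
d = sqrt(1831.84 + 1616.04) = sqrt(3447.88) = 58.7187

58.7187


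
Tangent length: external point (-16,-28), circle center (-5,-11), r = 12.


d = sqrt((-16+ 5)^2 + (-28+ 11)^2) = sqrt(121+289) = 20.2485
L = sqrt(410.0000 - 144) = sqrt(266.0000) = 16.3095

16.3095


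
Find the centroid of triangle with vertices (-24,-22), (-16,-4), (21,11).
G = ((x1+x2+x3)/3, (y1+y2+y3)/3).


Gx = (-24- 16+21)/3 = -19/3 = -6.3333
Gy = (-22- 4+11)/3 = -15/3 = -5.0000

G = (-6.3333, -5.0000)


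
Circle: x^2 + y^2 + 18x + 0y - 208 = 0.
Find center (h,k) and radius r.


h = -D/2 = -18/2 = -9
k = -E/2 = 0/2 = 0
r^2 = h^2 + k^2 - F = 81 + 0 + 208 = 289
r = 17

Center (-9, 0), radius = 17


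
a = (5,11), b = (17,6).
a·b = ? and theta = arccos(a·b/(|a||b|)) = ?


a·b = 5*17 + 11*6 = 85 + 66 = 151
|a| = sqrt(25+121) = 12.0830
|b| = sqrt(289+36) = 18.0278
cos(theta) = 151/(sqrt(146)*sqrt(325)) = 151/sqrt(47450) = 0.693200
theta = arccos(151/sqrt(47450)) = 46.1160 degrees

a·b = 151, theta = 46.1160 deg


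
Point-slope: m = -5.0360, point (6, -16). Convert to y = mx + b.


y + 16 = -5.0360(x - 6)
y = -5.0360x - 16 + 5.0360*6
y = -5.0360x + 14.2160

y = -5.0360x + 14.2160


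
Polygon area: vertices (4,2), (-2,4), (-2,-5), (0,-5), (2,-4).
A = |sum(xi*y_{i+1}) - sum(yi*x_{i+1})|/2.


sum(xi*y_{i+1}) = 4*4 - 2*(-5) - 2*(-5) + 0*(-4) + 2*2 = 40
sum(yi*x_{i+1}) = 2*(-2) + 4*(-2) - 5*0 - 5*2 - 4*4 = -38
Area = |40 + 38|/2 = 78/2 = 39.0000

39.0000 sq units


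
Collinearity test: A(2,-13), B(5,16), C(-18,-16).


2*(16+ 16) + 5*(-16+ 13) - 18*(-13-16)
= 64 - 15 + 522 = 571

No, not collinear (determinant = 571)


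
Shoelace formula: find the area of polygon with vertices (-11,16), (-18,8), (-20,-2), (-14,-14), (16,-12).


sum(xi*y_{i+1}) = -11*8 - 18*(-2) - 20*(-14) - 14*(-12) + 16*16 = 652
sum(yi*x_{i+1}) = 16*(-18) + 8*(-20) - 2*(-14) - 14*16 - 12*(-11) = -512
Area = |652 + 512|/2 = 1164/2 = 582.0000

582.0000 sq units


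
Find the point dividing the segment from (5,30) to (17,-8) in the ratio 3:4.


Px = (3*17 + 4*5)/7 = 71/7 = 10.1429
Py = (3*(-8) + 4*30)/7 = 96/7 = 13.7143

P = (10.1429, 13.7143)


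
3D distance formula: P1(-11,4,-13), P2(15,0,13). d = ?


dx=26, dy=-4, dz=26
d = sqrt(676+16+676) = sqrt(1368) = 36.9865

36.9865


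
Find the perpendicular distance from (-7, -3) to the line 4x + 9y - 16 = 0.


|4*(-7) + 9*(-3) - 16| = |-71| = 71
sqrt(16 + 81) = sqrt(97) = 9.8489
d = 71/sqrt(97) = 7.2090

7.2090


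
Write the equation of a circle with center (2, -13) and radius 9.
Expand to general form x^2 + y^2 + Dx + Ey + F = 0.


(x-2)^2 + (y+ 13)^2 = 9^2
D = -2h = -4, E = -2k = 26
F = h^2+k^2-r^2 = 4+169-81 = 92

x^2 + y^2 - 4x + 26y + 92 = 0


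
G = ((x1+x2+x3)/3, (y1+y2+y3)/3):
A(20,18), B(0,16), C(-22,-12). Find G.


Gx = (20+0- 22)/3 = -2/3 = -0.6667
Gy = (18+16- 12)/3 = 22/3 = 7.3333

G = (-0.6667, 7.3333)


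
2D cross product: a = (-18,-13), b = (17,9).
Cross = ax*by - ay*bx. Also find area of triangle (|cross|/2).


cross = -18*9 + 13*17 = -162 + 221 = 59
Triangle area = |59|/2 = 59/2 = 29.5000

cross = 59, triangle area = 29.5000


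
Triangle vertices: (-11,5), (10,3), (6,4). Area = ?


-11*(3-4) = 11
10*(4-5) = -10
6*(5-3) = 12
sum = 13
Area = |13|/2 = 6.5000

6.5000 sq units


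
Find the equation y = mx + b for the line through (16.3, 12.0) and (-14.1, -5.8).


m = (-17.8)/(-30.4) = 0.5855
b = y1 - m*x1 = 12.0 - (-17.8*16.3)/(-30.4) = 12.0 - 9.5441 = 2.4559

y = 0.5855x + 2.4559


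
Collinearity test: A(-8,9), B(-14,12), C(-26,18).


-8*(12-18) - 14*(18-9) - 26*(9-12)
= 48 - 126 + 78 = 0

Yes, collinear (determinant = 0)


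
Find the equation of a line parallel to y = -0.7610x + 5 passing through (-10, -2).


Parallel lines have equal slopes.
m2 = -0.7610
b2 = -2 + 0.7610*(-10) = -9.6100

y = -0.7610x - 9.6100


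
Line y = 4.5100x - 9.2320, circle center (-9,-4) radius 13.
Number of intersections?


Substitute y = 4.5100x - 9.2320: (x+ 9)^2 + (4.5100x- 9.2320+ 4)^2 = 169
Expand to Ax^2 + Bx + C = 0, where b-k = -5.232
A = 1+m^2 = 21.3401
B = 2(m(b-k) - h) = 2(4.5100*(-5.232) + 9) = -29.19264
C = h^2 + (b-k)^2 - r^2 = 81 + 27.373824 - 169 = -60.626176
disc = B^2-4AC = 852.2102 + 5175.0746 = 6027.2848
disc > 0

2 intersection points


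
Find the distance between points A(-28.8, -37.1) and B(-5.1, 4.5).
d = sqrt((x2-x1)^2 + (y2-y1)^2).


dx = -5.1 + 28.8 = 23.7
dy = 4.5 + 37.1 = 41.6
d = sqrt(561.69 + 1730.56) = sqrt(2292.25) = 47.8774

47.8774


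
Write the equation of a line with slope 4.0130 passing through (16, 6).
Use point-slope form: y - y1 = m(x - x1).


y - 6 = 4.0130(x - 16)
y = 4.0130x + 6 - 4.0130*16
y = 4.0130x - 58.2080

y = 4.0130x - 58.2080


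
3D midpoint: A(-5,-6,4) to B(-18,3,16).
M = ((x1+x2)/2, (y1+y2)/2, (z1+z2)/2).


Mx = (-5- 18)/2 = -11.5000
My = (-6+3)/2 = -1.5000
Mz = (4+16)/2 = 10.0000

M = (-11.5000, -1.5000, 10.0000)


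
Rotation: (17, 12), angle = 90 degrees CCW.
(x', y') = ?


cos(90) = 0, sin(90) = 1
x' = 17*0 - 12*1 = -12
y' = 17*1 + 12*0 = 17

(-12, 17)


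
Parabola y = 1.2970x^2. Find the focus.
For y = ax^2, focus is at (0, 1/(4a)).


a = 1.2970
4a = 5.1880
focus = (0, 1/5.1880) = (0, 0.1928)

Focus = (0, 0.1928)


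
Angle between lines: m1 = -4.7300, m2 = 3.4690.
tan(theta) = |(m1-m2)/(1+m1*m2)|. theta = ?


m1-m2 = -8.199
1+m1*m2 = -15.40837
tan(theta) = |-8.199/(-15.40837)| = 0.532113
theta = arctan(|-8.199/(-15.40837)|) = 28.0180 degrees (acute angle)

28.0180 degrees


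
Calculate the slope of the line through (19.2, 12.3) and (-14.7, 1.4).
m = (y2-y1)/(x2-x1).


dy = 1.4 - 12.3 = -10.9
dx = -14.7 - 19.2 = -33.9
m = -10.9/(-33.9) = 0.3215

m = 0.3215


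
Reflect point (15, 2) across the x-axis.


Reflection rule for x-axis: (x, -y)
(15, 2) -> (15, -2)

(15, -2)


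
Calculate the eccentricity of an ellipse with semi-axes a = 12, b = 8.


c = sqrt(144-64) = sqrt(80) = 8.9443
e = c/a = sqrt(80)/12 = 0.7454

e = 0.7454


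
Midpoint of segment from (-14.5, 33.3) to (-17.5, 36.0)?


Mx = (-14.5 - 17.5)/2 = -32.0/2 = -16.0000
My = (33.3 + 36.0)/2 = 69.3/2 = 34.6500

(-16.0000, 34.6500)


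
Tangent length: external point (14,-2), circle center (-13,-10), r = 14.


d = sqrt((14+ 13)^2 + (-2+ 10)^2) = sqrt(729+64) = 28.1603
L = sqrt(793.0000 - 196) = sqrt(597.0000) = 24.4336

24.4336


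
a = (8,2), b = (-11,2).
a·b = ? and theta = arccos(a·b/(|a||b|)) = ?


a·b = 8*(-11) + 2*2 = -88 + 4 = -84
|a| = sqrt(64+4) = 8.2462
|b| = sqrt(121+4) = 11.1803
cos(theta) = -84/(sqrt(68)*sqrt(125)) = -84/sqrt(8500) = -0.911108
theta = arccos(-84/sqrt(8500)) = 155.6589 degrees

a·b = -84, theta = 155.6589 deg


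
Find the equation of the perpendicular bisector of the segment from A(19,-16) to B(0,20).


Midpoint = (9.5, 2)
Slope of AB = dy/dx = 36/(-19) = -1.8947
Perp slope = -dx/dy = 19/36 = 0.5278
b = My - (perp slope)*Mx = 2 + (-19*9.5)/36 = 2 - 5.0139 = -3.0139

y = 0.5278x - 3.0139


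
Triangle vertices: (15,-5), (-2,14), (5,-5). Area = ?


15*(14+ 5) = 285
-2*(-5+ 5) = 0
5*(-5-14) = -95
sum = 190
Area = |190|/2 = 95.0000

95.0000 sq units


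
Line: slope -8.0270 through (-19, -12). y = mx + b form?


y + 12 = -8.0270(x + 19)
y = -8.0270x - 12 + 8.0270*(-19)
y = -8.0270x - 164.5130

y = -8.0270x - 164.5130


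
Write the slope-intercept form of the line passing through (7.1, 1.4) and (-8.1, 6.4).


m = (5.0)/(-15.2) = -0.3289
b = y1 - m*x1 = 1.4 - (5.0*7.1)/(-15.2) = 1.4 + 2.3355 = 3.7355

y = -0.3289x + 3.7355


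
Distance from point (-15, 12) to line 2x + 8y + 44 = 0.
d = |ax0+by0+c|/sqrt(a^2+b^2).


|2*(-15) + 8*12 + 44| = |110| = 110
sqrt(4 + 64) = sqrt(68) = 8.2462
d = 110/sqrt(68) = 13.3395

13.3395


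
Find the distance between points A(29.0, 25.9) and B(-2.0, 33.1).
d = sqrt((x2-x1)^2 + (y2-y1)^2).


dx = -2.0 - 29.0 = -31.0
dy = 33.1 - 25.9 = 7.2
d = sqrt(961.0 + 51.84) = sqrt(1012.84) = 31.8251

31.8251


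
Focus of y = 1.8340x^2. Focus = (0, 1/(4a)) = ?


a = 1.8340
4a = 7.3360
focus = (0, 1/7.3360) = (0, 0.1363)

Focus = (0, 0.1363)


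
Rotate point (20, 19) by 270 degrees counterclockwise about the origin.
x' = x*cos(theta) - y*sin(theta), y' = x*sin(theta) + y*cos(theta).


cos(270) = 0, sin(270) = -1
x' = 20*0 - 19*(-1) = 19
y' = 20*(-1) + 19*0 = -20

(19, -20)


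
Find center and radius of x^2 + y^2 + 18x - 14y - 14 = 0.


h = -D/2 = -18/2 = -9
k = -E/2 = 14/2 = 7
r^2 = h^2 + k^2 - F = 81 + 49 + 14 = 144
r = 12

Center (-9, 7), radius = 12


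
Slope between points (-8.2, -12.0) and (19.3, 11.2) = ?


dy = 11.2 + 12.0 = 23.2
dx = 19.3 + 8.2 = 27.5
m = 23.2/27.5 = 0.8436

m = 0.8436


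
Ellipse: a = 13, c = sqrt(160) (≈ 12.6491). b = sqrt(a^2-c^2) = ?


b^2 = 13^2 - (sqrt(160))^2 = 169 - 160 = 9
b = sqrt(9) = 3

b = 3


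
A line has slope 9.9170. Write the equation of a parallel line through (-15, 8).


Parallel lines have equal slopes.
m2 = 9.9170
b2 = 8 - 9.9170*(-15) = 156.7550

y = 9.9170x + 156.7550


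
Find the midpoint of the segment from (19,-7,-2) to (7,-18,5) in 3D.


Mx = (19+7)/2 = 13.0000
My = (-7- 18)/2 = -12.5000
Mz = (-2+5)/2 = 1.5000

M = (13.0000, -12.5000, 1.5000)


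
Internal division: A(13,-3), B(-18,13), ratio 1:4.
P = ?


Px = (1*(-18) + 4*13)/5 = 34/5 = 6.8000
Py = (1*13 + 4*(-3))/5 = 1/5 = 0.2000

P = (6.8000, 0.2000)


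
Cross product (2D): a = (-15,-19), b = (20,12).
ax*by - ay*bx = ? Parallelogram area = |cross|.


cross = -15*12 + 19*20 = -180 + 380 = 200
Parallelogram area = |200| = 200

cross = 200, parallelogram area = 200


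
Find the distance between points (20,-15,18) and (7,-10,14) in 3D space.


dx=-13, dy=5, dz=-4
d = sqrt(169+25+16) = sqrt(210) = 14.4914

14.4914


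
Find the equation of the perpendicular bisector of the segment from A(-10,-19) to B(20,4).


Midpoint = (5, -7.5)
Slope of AB = dy/dx = 23/30 = 0.7667
Perp slope = -dx/dy = -30/23 = -1.3043
b = My - (perp slope)*Mx = -7.5 + (30*5)/23 = -7.5 + 6.5217 = -0.9783

y = -1.3043x - 0.9783


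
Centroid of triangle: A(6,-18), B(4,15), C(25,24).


Gx = (6+4+25)/3 = 35/3 = 11.6667
Gy = (-18+15+24)/3 = 21/3 = 7.0000

G = (11.6667, 7.0000)


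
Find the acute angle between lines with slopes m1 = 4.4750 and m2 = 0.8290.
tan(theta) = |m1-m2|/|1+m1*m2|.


m1-m2 = 3.646
1+m1*m2 = 4.709775
tan(theta) = |3.646/4.709775| = 0.774135
theta = arctan(|3.646/4.709775|) = 37.7447 degrees (acute angle)

37.7447 degrees


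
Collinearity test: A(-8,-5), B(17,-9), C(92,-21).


-8*(-9+ 21) + 17*(-21+ 5) + 92*(-5+ 9)
= -96 - 272 + 368 = 0

Yes, collinear (determinant = 0)


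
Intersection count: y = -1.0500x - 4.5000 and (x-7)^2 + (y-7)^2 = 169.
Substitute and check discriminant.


Substitute y = -1.0500x - 4.5000: (x-7)^2 + (-1.0500x- 4.5000-7)^2 = 169
Expand to Ax^2 + Bx + C = 0, where b-k = -11.5
A = 1+m^2 = 2.1025
B = 2(m(b-k) - h) = 2(-1.0500*(-11.5) - 7) = 10.15
C = h^2 + (b-k)^2 - r^2 = 49 + 132.25 - 169 = 12.25
disc = B^2-4AC = 103.0225 - 103.0225 = 0
disc = 0

1 intersection point (tangent)


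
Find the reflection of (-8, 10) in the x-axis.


Reflection rule for x-axis: (x, -y)
(-8, 10) -> (-8, -10)

(-8, -10)


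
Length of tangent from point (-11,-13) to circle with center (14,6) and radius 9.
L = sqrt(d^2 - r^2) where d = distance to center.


d = sqrt((-11-14)^2 + (-13-6)^2) = sqrt(625+361) = 31.4006
L = sqrt(986.0000 - 81) = sqrt(905.0000) = 30.0832

30.0832


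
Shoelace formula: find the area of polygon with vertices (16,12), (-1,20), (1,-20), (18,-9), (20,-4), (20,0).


sum(xi*y_{i+1}) = 16*20 - 1*(-20) + 1*(-9) + 18*(-4) + 20*0 + 20*12 = 499
sum(yi*x_{i+1}) = 12*(-1) + 20*1 - 20*18 - 9*20 - 4*20 + 0*16 = -612
Area = |499 + 612|/2 = 1111/2 = 555.5000

555.5000 sq units


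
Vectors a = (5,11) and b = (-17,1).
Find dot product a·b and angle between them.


a·b = 5*(-17) + 11*1 = -85 + 11 = -74
|a| = sqrt(25+121) = 12.0830
|b| = sqrt(289+1) = 17.0294
cos(theta) = -74/(sqrt(146)*sqrt(290)) = -74/sqrt(42340) = -0.359630
theta = arccos(-74/sqrt(42340)) = 111.0775 degrees

a·b = -74, theta = 111.0775 deg


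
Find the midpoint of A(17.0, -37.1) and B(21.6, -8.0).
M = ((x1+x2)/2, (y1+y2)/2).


Mx = (17.0 + 21.6)/2 = 38.6/2 = 19.3000
My = (-37.1 - 8.0)/2 = -45.1/2 = -22.5500

(19.3000, -22.5500)


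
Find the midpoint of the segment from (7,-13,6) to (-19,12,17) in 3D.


Mx = (7- 19)/2 = -6.0000
My = (-13+12)/2 = -0.5000
Mz = (6+17)/2 = 11.5000

M = (-6.0000, -0.5000, 11.5000)


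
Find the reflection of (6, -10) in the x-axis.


Reflection rule for x-axis: (x, -y)
(6, -10) -> (6, 10)

(6, 10)


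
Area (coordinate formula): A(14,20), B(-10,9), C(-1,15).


14*(9-15) = -84
-10*(15-20) = 50
-1*(20-9) = -11
sum = -45
Area = |-45|/2 = 22.5000

22.5000 sq units


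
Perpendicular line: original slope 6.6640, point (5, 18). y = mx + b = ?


Perpendicular slope = -1/m1 = -1/6.6640 = -0.1501
b2 = y0 - m2*x0 = 18 + 5/6.6640 = 18 + 0.7503 = 18.7503

y = -0.1501x + 18.7503


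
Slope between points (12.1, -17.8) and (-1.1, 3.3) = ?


dy = 3.3 + 17.8 = 21.1
dx = -1.1 - 12.1 = -13.2
m = 21.1/(-13.2) = -1.5985

m = -1.5985


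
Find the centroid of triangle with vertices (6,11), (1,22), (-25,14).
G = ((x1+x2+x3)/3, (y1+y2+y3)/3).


Gx = (6+1- 25)/3 = -18/3 = -6.0000
Gy = (11+22+14)/3 = 47/3 = 15.6667

G = (-6.0000, 15.6667)


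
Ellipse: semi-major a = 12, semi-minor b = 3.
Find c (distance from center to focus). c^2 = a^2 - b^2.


c^2 = 12^2 - 3^2 = 144 - 9 = 135
c = sqrt(135) = 11.6190

c = 11.6190


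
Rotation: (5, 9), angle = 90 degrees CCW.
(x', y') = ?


cos(90) = 0, sin(90) = 1
x' = 5*0 - 9*1 = -9
y' = 5*1 + 9*0 = 5

(-9, 5)


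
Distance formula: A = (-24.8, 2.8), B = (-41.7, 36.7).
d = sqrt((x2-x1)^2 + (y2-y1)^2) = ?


dx = -41.7 + 24.8 = -16.9
dy = 36.7 - 2.8 = 33.9
d = sqrt(285.61 + 1149.21) = sqrt(1434.82) = 37.8790

37.8790


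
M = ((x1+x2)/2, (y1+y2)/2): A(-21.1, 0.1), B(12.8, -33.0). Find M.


Mx = (-21.1 + 12.8)/2 = -8.3/2 = -4.1500
My = (0.1 - 33.0)/2 = -32.9/2 = -16.4500

(-4.1500, -16.4500)


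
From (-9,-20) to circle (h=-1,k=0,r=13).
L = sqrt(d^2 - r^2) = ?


d = sqrt((-9+ 1)^2 + (-20-0)^2) = sqrt(64+400) = 21.5407
L = sqrt(464.0000 - 169) = sqrt(295.0000) = 17.1756

17.1756


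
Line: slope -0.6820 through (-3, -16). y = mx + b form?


y + 16 = -0.6820(x + 3)
y = -0.6820x - 16 + 0.6820*(-3)
y = -0.6820x - 18.0460

y = -0.6820x - 18.0460


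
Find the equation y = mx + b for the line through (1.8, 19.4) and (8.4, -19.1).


m = (-38.5)/(6.6) = -5.8333
b = y1 - m*x1 = 19.4 - (-38.5*1.8)/(6.6) = 19.4 + 10.5000 = 29.9000

y = -5.8333x + 29.9000


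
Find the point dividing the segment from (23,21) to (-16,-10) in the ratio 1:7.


Px = (1*(-16) + 7*23)/8 = 145/8 = 18.1250
Py = (1*(-10) + 7*21)/8 = 137/8 = 17.1250

P = (18.1250, 17.1250)


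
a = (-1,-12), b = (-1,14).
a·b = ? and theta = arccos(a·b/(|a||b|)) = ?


a·b = -1*(-1) - 12*14 = 1 - 168 = -167
|a| = sqrt(1+144) = 12.0416
|b| = sqrt(1+196) = 14.0357
cos(theta) = -167/(sqrt(145)*sqrt(197)) = -167/sqrt(28565) = -0.988096
theta = arccos(-167/sqrt(28565)) = 171.1507 degrees

a·b = -167, theta = 171.1507 deg


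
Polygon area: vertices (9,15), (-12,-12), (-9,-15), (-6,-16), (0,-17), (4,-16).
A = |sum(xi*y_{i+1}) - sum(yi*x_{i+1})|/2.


sum(xi*y_{i+1}) = 9*(-12) - 12*(-15) - 9*(-16) - 6*(-17) + 0*(-16) + 4*15 = 378
sum(yi*x_{i+1}) = 15*(-12) - 12*(-9) - 15*(-6) - 16*0 - 17*4 - 16*9 = -194
Area = |378 + 194|/2 = 572/2 = 286.0000

286.0000 sq units


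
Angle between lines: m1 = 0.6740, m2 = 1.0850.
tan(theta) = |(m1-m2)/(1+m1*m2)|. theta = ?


m1-m2 = -0.411
1+m1*m2 = 1.73129
tan(theta) = |-0.411/1.73129| = 0.237395
theta = arctan(|-0.411/1.73129|) = 13.3545 degrees (acute angle)

13.3545 degrees


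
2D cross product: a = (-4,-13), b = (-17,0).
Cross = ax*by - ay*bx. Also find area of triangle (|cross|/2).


cross = -4*0 + 13*(-17) = 0 - 221 = -221
Triangle area = |-221|/2 = 221/2 = 110.5000

cross = -221, triangle area = 110.5000


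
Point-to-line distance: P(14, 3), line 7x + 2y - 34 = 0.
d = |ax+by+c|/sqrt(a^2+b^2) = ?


|7*14 + 2*3 - 34| = |70| = 70
sqrt(49 + 4) = sqrt(53) = 7.2801
d = 70/sqrt(53) = 9.6152

9.6152


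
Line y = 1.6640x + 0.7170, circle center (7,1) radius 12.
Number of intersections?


Substitute y = 1.6640x + 0.7170: (x-7)^2 + (1.6640x+0.7170-1)^2 = 144
Expand to Ax^2 + Bx + C = 0, where b-k = -0.283
A = 1+m^2 = 3.768896
B = 2(m(b-k) - h) = 2(1.6640*(-0.283) - 7) = -14.941824
C = h^2 + (b-k)^2 - r^2 = 49 + 0.080089 - 144 = -94.919911
disc = B^2-4AC = 223.2581 + 1430.9731 = 1654.2312
disc > 0

2 intersection points


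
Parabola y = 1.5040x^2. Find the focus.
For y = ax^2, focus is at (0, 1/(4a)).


a = 1.5040
4a = 6.0160
focus = (0, 1/6.0160) = (0, 0.1662)

Focus = (0, 0.1662)


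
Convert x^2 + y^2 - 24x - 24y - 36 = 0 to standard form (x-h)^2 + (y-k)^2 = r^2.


h = -D/2 = 24/2 = 12
k = -E/2 = 24/2 = 12
r^2 = h^2 + k^2 - F = 144 + 144 + 36 = 324
r = 18

Center (12, 12), radius = 18


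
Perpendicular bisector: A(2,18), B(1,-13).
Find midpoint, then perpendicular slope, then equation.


Midpoint = (1.5, 2.5)
Slope of AB = dy/dx = -31/(-1) = 31.0000
Perp slope = -dx/dy = -1/31 = -0.0323
b = My - (perp slope)*Mx = 2.5 + (-1*1.5)/(-31) = 2.5 + 0.0484 = 2.5484

y = -0.0323x + 2.5484


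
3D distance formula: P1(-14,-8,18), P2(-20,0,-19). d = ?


dx=-6, dy=8, dz=-37
d = sqrt(36+64+1369) = sqrt(1469) = 38.3275

38.3275


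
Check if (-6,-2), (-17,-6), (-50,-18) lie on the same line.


-6*(-6+ 18) - 17*(-18+ 2) - 50*(-2+ 6)
= -72 + 272 - 200 = 0

Yes, collinear (determinant = 0)


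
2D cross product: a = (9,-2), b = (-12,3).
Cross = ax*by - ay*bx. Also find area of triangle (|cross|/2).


cross = 9*3 + 2*(-12) = 27 - 24 = 3
Triangle area = |3|/2 = 3/2 = 1.5000

cross = 3, triangle area = 1.5000


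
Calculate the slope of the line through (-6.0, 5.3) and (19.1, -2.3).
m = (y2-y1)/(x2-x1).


dy = -2.3 - 5.3 = -7.6
dx = 19.1 + 6.0 = 25.1
m = -7.6/25.1 = -0.3028

m = -0.3028


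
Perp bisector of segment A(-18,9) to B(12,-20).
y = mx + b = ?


Midpoint = (-3, -5.5)
Slope of AB = dy/dx = -29/30 = -0.9667
Perp slope = -dx/dy = 30/29 = 1.0345
b = My - (perp slope)*Mx = -5.5 + (30*(-3))/(-29) = -5.5 + 3.1034 = -2.3966

y = 1.0345x - 2.3966


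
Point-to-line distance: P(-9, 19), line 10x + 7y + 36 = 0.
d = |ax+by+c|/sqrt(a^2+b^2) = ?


|10*(-9) + 7*19 + 36| = |79| = 79
sqrt(100 + 49) = sqrt(149) = 12.2066
d = 79/sqrt(149) = 6.4719

6.4719


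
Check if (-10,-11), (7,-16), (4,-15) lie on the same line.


-10*(-16+ 15) + 7*(-15+ 11) + 4*(-11+ 16)
= 10 - 28 + 20 = 2

No, not collinear (determinant = 2)


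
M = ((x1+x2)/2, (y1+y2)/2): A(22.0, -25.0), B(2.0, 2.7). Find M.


Mx = (22.0 + 2.0)/2 = 24.0/2 = 12.0000
My = (-25.0 + 2.7)/2 = -22.3/2 = -11.1500

(12.0000, -11.1500)


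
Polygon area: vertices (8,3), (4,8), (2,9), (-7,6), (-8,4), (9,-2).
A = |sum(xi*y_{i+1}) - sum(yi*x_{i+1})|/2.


sum(xi*y_{i+1}) = 8*8 + 4*9 + 2*6 - 7*4 - 8*(-2) + 9*3 = 127
sum(yi*x_{i+1}) = 3*4 + 8*2 + 9*(-7) + 6*(-8) + 4*9 - 2*8 = -63
Area = |127 + 63|/2 = 190/2 = 95.0000

95.0000 sq units


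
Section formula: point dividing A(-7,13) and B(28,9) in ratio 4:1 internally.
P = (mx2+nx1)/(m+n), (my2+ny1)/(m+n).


Px = (4*28 + 1*(-7))/5 = 105/5 = 21.0000
Py = (4*9 + 1*13)/5 = 49/5 = 9.8000

P = (21.0000, 9.8000)


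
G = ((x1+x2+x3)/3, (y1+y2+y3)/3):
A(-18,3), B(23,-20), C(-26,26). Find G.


Gx = (-18+23- 26)/3 = -21/3 = -7.0000
Gy = (3- 20+26)/3 = 9/3 = 3.0000

G = (-7.0000, 3.0000)


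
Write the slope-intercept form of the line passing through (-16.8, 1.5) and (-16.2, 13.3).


m = (11.8)/(0.6) = 19.6667
b = y1 - m*x1 = 1.5 - (11.8*(-16.8))/(0.6) = 1.5 + 330.4000 = 331.9000

y = 19.6667x + 331.9000


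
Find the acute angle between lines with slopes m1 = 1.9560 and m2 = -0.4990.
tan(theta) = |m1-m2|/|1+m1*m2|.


m1-m2 = 2.455
1+m1*m2 = 0.023956
tan(theta) = |2.455/0.023956| = 102.479546
theta = arctan(|2.455/0.023956|) = 89.4409 degrees (acute angle)

89.4409 degrees


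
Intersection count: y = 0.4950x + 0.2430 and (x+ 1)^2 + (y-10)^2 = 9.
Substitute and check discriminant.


Substitute y = 0.4950x + 0.2430: (x+ 1)^2 + (0.4950x+0.2430-10)^2 = 9
Expand to Ax^2 + Bx + C = 0, where b-k = -9.757
A = 1+m^2 = 1.245025
B = 2(m(b-k) - h) = 2(0.4950*(-9.757) + 1) = -7.65943
C = h^2 + (b-k)^2 - r^2 = 1 + 95.199049 - 9 = 87.199049
disc = B^2-4AC = 58.6669 - 434.2600 = -375.5931
disc < 0

0 intersection points


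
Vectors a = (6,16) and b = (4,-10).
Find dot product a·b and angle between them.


a·b = 6*4 + 16*(-10) = 24 - 160 = -136
|a| = sqrt(36+256) = 17.0880
|b| = sqrt(16+100) = 10.7703
cos(theta) = -136/(sqrt(292)*sqrt(116)) = -136/sqrt(33872) = -0.738956
theta = arccos(-136/sqrt(33872)) = 137.6425 degrees

a·b = -136, theta = 137.6425 deg


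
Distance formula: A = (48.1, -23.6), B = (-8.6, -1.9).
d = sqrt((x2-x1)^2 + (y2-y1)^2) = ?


dx = -8.6 - 48.1 = -56.7
dy = -1.9 + 23.6 = 21.7
d = sqrt(3214.89 + 470.89) = sqrt(3685.78) = 60.7106

60.7106


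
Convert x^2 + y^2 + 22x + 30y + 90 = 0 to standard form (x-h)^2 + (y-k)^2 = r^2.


h = -D/2 = -22/2 = -11
k = -E/2 = -30/2 = -15
r^2 = h^2 + k^2 - F = 121 + 225 - 90 = 256
r = 16

Center (-11, -15), radius = 16


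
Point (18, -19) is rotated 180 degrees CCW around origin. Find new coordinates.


cos(180) = -1, sin(180) = 0
x' = 18*(-1) + 19*0 = -18
y' = 18*0 - 19*(-1) = 19

(-18, 19)


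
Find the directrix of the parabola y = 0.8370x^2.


a = 0.8370
1/(4a) = 0.2987
directrix: y = -0.2987 = -0.2987

y = -0.2987


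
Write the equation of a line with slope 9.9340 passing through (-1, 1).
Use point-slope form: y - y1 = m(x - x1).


y - 1 = 9.9340(x + 1)
y = 9.9340x + 1 - 9.9340*(-1)
y = 9.9340x + 10.9340

y = 9.9340x + 10.9340


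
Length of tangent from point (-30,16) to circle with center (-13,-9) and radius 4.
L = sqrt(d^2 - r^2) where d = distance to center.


d = sqrt((-30+ 13)^2 + (16+ 9)^2) = sqrt(289+625) = 30.2324
L = sqrt(914.0000 - 16) = sqrt(898.0000) = 29.9666

29.9666


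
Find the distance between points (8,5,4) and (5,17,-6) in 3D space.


dx=-3, dy=12, dz=-10
d = sqrt(9+144+100) = sqrt(253) = 15.9060

15.9060


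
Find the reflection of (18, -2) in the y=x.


Reflection rule for y=x: (y, x)
(18, -2) -> (-2, 18)

(-2, 18)


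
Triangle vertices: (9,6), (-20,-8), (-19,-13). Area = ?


9*(-8+ 13) = 45
-20*(-13-6) = 380
-19*(6+ 8) = -266
sum = 159
Area = |159|/2 = 79.5000

79.5000 sq units


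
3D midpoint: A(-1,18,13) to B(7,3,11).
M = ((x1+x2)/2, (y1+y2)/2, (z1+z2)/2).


Mx = (-1+7)/2 = 3.0000
My = (18+3)/2 = 10.5000
Mz = (13+11)/2 = 12.0000

M = (3.0000, 10.5000, 12.0000)


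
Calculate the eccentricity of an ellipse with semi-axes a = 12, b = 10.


c = sqrt(144-100) = sqrt(44) = 6.6332
e = c/a = sqrt(44)/12 = 0.5528

e = 0.5528


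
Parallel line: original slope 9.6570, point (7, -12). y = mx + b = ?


Parallel lines have equal slopes.
m2 = 9.6570
b2 = -12 - 9.6570*7 = -79.5990

y = 9.6570x - 79.5990


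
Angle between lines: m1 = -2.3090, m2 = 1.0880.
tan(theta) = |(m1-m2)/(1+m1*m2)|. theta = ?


m1-m2 = -3.397
1+m1*m2 = -1.512192
tan(theta) = |-3.397/(-1.512192)| = 2.246408
theta = arctan(|-3.397/(-1.512192)|) = 66.0035 degrees (acute angle)

66.0035 degrees


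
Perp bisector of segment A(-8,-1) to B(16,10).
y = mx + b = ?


Midpoint = (4, 4.5)
Slope of AB = dy/dx = 11/24 = 0.4583
Perp slope = -dx/dy = -24/11 = -2.1818
b = My - (perp slope)*Mx = 4.5 + (24*4)/11 = 4.5 + 8.7273 = 13.2273

y = -2.1818x + 13.2273


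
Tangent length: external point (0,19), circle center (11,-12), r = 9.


d = sqrt((0-11)^2 + (19+ 12)^2) = sqrt(121+961) = 32.8938
L = sqrt(1082.0000 - 81) = sqrt(1001.0000) = 31.6386

31.6386


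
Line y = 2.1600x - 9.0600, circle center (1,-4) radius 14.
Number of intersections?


Substitute y = 2.1600x - 9.0600: (x-1)^2 + (2.1600x- 9.0600+ 4)^2 = 196
Expand to Ax^2 + Bx + C = 0, where b-k = -5.06
A = 1+m^2 = 5.6656
B = 2(m(b-k) - h) = 2(2.1600*(-5.06) - 1) = -23.8592
C = h^2 + (b-k)^2 - r^2 = 1 + 25.6036 - 196 = -169.3964
disc = B^2-4AC = 569.2614 + 3838.9290 = 4408.1904
disc > 0

2 intersection points


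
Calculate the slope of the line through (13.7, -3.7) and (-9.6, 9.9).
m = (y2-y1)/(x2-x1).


dy = 9.9 + 3.7 = 13.6
dx = -9.6 - 13.7 = -23.3
m = 13.6/(-23.3) = -0.5837

m = -0.5837


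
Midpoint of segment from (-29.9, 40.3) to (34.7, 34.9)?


Mx = (-29.9 + 34.7)/2 = 4.8/2 = 2.4000
My = (40.3 + 34.9)/2 = 75.2/2 = 37.6000

(2.4000, 37.6000)


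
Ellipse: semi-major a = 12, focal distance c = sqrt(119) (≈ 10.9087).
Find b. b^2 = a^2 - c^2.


b^2 = 12^2 - (sqrt(119))^2 = 144 - 119 = 25
b = sqrt(25) = 5

b = 5


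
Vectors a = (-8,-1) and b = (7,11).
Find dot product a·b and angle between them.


a·b = -8*7 - 1*11 = -56 - 11 = -67
|a| = sqrt(64+1) = 8.0623
|b| = sqrt(49+121) = 13.0384
cos(theta) = -67/(sqrt(65)*sqrt(170)) = -67/sqrt(11050) = -0.637373
theta = arccos(-67/sqrt(11050)) = 129.5962 degrees

a·b = -67, theta = 129.5962 deg


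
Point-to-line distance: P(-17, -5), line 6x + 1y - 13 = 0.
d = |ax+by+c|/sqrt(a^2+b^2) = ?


|6*(-17) + 1*(-5) - 13| = |-120| = 120
sqrt(36 + 1) = sqrt(37) = 6.0828
d = 120/sqrt(37) = 19.7279

19.7279


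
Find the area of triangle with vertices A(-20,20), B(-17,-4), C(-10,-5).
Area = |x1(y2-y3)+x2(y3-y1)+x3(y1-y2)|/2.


-20*(-4+ 5) = -20
-17*(-5-20) = 425
-10*(20+ 4) = -240
sum = 165
Area = |165|/2 = 82.5000

82.5000 sq units


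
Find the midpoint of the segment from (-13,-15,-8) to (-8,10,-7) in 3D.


Mx = (-13- 8)/2 = -10.5000
My = (-15+10)/2 = -2.5000
Mz = (-8- 7)/2 = -7.5000

M = (-10.5000, -2.5000, -7.5000)


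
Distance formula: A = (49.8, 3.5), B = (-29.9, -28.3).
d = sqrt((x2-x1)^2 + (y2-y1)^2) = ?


dx = -29.9 - 49.8 = -79.7
dy = -28.3 - 3.5 = -31.8
d = sqrt(6352.09 + 1011.24) = sqrt(7363.33) = 85.8098

85.8098


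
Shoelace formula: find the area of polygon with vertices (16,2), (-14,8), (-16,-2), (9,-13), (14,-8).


sum(xi*y_{i+1}) = 16*8 - 14*(-2) - 16*(-13) + 9*(-8) + 14*2 = 320
sum(yi*x_{i+1}) = 2*(-14) + 8*(-16) - 2*9 - 13*14 - 8*16 = -484
Area = |320 + 484|/2 = 804/2 = 402.0000

402.0000 sq units


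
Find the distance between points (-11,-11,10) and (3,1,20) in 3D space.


dx=14, dy=12, dz=10
d = sqrt(196+144+100) = sqrt(440) = 20.9762

20.9762


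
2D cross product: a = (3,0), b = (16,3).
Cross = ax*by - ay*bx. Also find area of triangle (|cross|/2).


cross = 3*3 - 0*16 = 9 - 0 = 9
Triangle area = |9|/2 = 9/2 = 4.5000

cross = 9, triangle area = 4.5000


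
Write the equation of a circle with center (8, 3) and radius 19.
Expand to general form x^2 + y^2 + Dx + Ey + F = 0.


(x-8)^2 + (y-3)^2 = 19^2
D = -2h = -16, E = -2k = -6
F = h^2+k^2-r^2 = 64+9-361 = -288

x^2 + y^2 - 16x - 6y - 288 = 0


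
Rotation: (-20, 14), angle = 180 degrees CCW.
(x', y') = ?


cos(180) = -1, sin(180) = 0
x' = -20*(-1) - 14*0 = 20
y' = -20*0 + 14*(-1) = -14

(20, -14)


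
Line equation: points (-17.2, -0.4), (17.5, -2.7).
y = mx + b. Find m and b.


m = (-2.3)/(34.7) = -0.0663
b = y1 - m*x1 = -0.4 - (-2.3*(-17.2))/(34.7) = -0.4 - 1.1401 = -1.5401

y = -0.0663x - 1.5401


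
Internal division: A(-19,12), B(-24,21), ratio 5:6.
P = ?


Px = (5*(-24) + 6*(-19))/11 = -234/11 = -21.2727
Py = (5*21 + 6*12)/11 = 177/11 = 16.0909

P = (-21.2727, 16.0909)


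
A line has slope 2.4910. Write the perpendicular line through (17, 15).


Perpendicular slope = -1/m1 = -1/2.4910 = -0.4014
b2 = y0 - m2*x0 = 15 + 17/2.4910 = 15 + 6.8246 = 21.8246

y = -0.4014x + 21.8246


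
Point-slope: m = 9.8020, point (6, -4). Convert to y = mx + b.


y + 4 = 9.8020(x - 6)
y = 9.8020x - 4 - 9.8020*6
y = 9.8020x - 62.8120

y = 9.8020x - 62.8120


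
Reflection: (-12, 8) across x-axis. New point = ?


Reflection rule for x-axis: (x, -y)
(-12, 8) -> (-12, -8)

(-12, -8)


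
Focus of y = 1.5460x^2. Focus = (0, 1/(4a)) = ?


a = 1.5460
4a = 6.1840
focus = (0, 1/6.1840) = (0, 0.1617)

Focus = (0, 0.1617)


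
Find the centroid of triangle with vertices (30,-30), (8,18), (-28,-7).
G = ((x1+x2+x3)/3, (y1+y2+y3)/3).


Gx = (30+8- 28)/3 = 10/3 = 3.3333
Gy = (-30+18- 7)/3 = -19/3 = -6.3333

G = (3.3333, -6.3333)


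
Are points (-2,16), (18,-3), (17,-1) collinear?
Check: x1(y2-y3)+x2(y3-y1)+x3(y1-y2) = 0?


-2*(-3+ 1) + 18*(-1-16) + 17*(16+ 3)
= 4 - 306 + 323 = 21

No, not collinear (determinant = 21)
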